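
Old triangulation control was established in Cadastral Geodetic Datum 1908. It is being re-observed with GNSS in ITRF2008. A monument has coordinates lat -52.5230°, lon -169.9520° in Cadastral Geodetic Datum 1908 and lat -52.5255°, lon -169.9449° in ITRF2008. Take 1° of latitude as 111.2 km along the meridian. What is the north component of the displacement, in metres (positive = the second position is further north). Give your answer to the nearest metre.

ΔN = -278 m

Δφ = -52.5255° − -52.5230° = -0.0025°; Δλ = -169.9449° − -169.9520° = +0.0071°.
ΔN = Δφ × 111200 = -278.0 m; ΔE = Δλ × 111200 × cos(-52.5230°) = +0.0071 × 111200 × 0.608443 = 480.4 m.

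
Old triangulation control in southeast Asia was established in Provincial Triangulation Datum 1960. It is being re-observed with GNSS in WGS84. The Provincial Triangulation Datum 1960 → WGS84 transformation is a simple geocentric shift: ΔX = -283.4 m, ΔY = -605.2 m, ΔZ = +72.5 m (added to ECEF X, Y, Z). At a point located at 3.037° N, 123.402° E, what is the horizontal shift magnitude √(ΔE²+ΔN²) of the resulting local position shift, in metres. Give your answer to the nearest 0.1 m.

The local east axis at (φ, λ) is (−sin λ, cos λ, 0), so ΔE = −sin(123.402°)·(-283.4) + cos(123.402°)·(-605.2) = 569.76 m.
The local north axis is (−sin φ cos λ, −sin φ sin λ, cos φ), giving ΔN = -8.266 + 26.768 + 72.398 = 90.90 m.
Horizontal magnitude = √(ΔE² + ΔN²) = √(569.76² + 90.90²) = 576.96 m.

577.0 m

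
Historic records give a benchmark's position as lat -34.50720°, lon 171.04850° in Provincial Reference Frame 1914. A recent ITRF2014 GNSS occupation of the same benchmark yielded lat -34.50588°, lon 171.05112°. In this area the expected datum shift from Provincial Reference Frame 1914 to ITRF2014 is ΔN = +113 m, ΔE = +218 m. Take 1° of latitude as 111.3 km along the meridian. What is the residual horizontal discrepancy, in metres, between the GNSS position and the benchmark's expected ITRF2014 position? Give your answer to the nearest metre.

41 m

Observed coordinate differences: Δφ = +0.00132°, Δλ = +0.00262°.
Converting to metres (1° lat = 111300 m, cos φ = 0.824055): observed ΔN = 146.9 m, observed ΔE = 240.3 m.
Subtracting the expected shift leaves a residual of 146.9 − (113) = 33.9 m north and 240.3 − (218) = 22.3 m east.
Residual distance = √(33.9² + 22.3²) = 40.6 m.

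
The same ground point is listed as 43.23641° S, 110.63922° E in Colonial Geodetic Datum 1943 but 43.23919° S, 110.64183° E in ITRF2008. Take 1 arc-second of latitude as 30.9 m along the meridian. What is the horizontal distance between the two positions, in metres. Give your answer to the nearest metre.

Δφ = -43.23919° − -43.23641° = -0.00278°; Δλ = 110.64183° − 110.63922° = +0.00261°.
1° of latitude = 3600 × 30.90 = 111240 m.
ΔN = Δφ × 111240 = -309.2 m; ΔE = Δλ × 111240 × cos(-43.23641°) = +0.00261 × 111240 × 0.728533 = 211.5 m.
Distance = √(ΔE² + ΔN²) = √(211.5² + (-309.2)²) = 374.7 m.

375 m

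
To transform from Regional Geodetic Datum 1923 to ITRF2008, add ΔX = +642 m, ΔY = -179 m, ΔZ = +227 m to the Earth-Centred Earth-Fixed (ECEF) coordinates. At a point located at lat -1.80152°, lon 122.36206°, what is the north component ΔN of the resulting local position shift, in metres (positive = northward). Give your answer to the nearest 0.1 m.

The local north axis is (−sin φ cos λ, −sin φ sin λ, cos φ), giving ΔN = -10.803 − 4.753 + 226.888 = 211.33 m.

ΔN = 211.3 m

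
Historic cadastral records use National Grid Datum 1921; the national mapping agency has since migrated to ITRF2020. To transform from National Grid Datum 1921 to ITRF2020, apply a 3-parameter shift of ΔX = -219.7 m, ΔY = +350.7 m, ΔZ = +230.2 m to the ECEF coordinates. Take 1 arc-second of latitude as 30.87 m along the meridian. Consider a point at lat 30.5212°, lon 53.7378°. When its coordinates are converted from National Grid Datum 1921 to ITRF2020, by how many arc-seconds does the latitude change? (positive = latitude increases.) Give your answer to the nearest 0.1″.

sin φ = 0.507857, cos φ = 0.861441, sin λ = 0.806319, cos λ = 0.591481.
North component: ΔN = −sin φ cos λ·ΔX − sin φ sin λ·ΔY + cos φ·ΔZ = −(0.507857)(0.591481)(-219.7) − (0.507857)(0.806319)(350.7) + (0.861441)(230.2) = 120.69 m.
1° of latitude spans 3600 × 30.87 = 111132 m, so Δφ = 120.69 / 111132 × 3600 = 3.910″.

Δφ = 3.9″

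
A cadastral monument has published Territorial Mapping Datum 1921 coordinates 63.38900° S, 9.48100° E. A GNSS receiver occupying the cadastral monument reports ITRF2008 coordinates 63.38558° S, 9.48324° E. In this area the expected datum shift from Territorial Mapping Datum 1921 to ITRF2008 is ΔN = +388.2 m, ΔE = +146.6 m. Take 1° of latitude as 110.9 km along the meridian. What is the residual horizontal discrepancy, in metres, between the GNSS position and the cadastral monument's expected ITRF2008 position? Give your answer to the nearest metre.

36 m

Observed coordinate differences: Δφ = +0.00342°, Δλ = +0.00224°.
Converting to metres (1° lat = 110900 m, cos φ = 0.447931): observed ΔN = 379.3 m, observed ΔE = 111.3 m.
Subtracting the expected shift leaves a residual of 379.3 − (388.2) = -8.9 m north and 111.3 − (146.6) = -35.3 m east.
Residual distance = √((-8.9)² + (-35.3)²) = 36.4 m.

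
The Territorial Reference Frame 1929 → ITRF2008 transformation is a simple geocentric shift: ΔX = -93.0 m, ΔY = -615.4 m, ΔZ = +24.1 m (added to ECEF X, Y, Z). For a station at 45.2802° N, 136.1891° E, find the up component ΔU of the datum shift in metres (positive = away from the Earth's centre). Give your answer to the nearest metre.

At φ = 45.2802°, λ = 136.1891°: sin φ = 0.710556, cos φ = 0.703640, sin λ = 0.692280, cos λ = -0.721629.
ΔU = cos φ cos λ·ΔX + cos φ sin λ·ΔY + sin φ·ΔZ = (0.703640)(-0.721629)(-93.0) + (0.703640)(0.692280)(-615.4) + (0.710556)(24.1) = -235.42 m.

ΔU = -235 m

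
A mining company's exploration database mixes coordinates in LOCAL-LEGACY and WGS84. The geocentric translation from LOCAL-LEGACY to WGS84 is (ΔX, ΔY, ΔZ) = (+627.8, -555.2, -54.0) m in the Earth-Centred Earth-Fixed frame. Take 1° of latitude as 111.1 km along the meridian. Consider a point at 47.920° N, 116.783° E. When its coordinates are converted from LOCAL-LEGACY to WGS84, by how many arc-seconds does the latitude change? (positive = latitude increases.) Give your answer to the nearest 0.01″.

Δφ = 17.55″

sin φ = 0.742210, cos φ = 0.670168, sin λ = 0.892720, cos λ = -0.450613.
North component: ΔN = −sin φ cos λ·ΔX − sin φ sin λ·ΔY + cos φ·ΔZ = −(0.742210)(-0.450613)(627.8) − (0.742210)(0.892720)(-555.2) + (0.670168)(-54.0) = 541.65 m.
1° of latitude spans 111100 m, so Δφ = 541.65 / 111100 × 3600 = 17.551″.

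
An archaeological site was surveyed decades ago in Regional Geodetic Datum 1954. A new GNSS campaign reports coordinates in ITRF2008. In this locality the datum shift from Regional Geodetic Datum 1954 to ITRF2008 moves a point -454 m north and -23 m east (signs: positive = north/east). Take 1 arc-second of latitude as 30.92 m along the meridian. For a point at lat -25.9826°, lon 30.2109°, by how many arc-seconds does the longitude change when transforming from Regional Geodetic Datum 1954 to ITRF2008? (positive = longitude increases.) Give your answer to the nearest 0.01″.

Δλ = -0.83″

At latitude -25.9826°, cos φ = 0.898927.
1″ of longitude at this latitude = 30.92 × cos φ = 27.7948 m, so Δλ = -23.0 / 27.7948 = -0.827″.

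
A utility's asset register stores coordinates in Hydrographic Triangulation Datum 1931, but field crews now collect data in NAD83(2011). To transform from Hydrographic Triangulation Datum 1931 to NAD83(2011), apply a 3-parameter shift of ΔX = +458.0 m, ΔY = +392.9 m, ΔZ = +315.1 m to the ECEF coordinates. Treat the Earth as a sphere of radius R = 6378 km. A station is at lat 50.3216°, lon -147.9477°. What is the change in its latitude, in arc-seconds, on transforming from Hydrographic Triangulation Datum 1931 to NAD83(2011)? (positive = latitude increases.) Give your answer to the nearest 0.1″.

Δφ = 21.4″

sin φ = 0.769640, cos φ = 0.638478, sin λ = -0.530693, cos λ = -0.847564.
North component: ΔN = −sin φ cos λ·ΔX − sin φ sin λ·ΔY + cos φ·ΔZ = −(0.769640)(-0.847564)(458.0) − (0.769640)(-0.530693)(392.9) + (0.638478)(315.1) = 660.42 m.
1° of latitude spans πR/180 = 111317 m, so Δφ = 660.42 / 111317 × 3600 = 21.358″.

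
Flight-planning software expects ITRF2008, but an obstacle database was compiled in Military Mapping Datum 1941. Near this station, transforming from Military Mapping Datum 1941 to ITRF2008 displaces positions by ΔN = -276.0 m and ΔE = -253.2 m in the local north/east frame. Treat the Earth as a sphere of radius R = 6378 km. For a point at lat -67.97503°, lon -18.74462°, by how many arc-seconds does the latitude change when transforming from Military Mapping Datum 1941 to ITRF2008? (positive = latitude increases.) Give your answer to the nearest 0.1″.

On a sphere of radius R, 1 rad of latitude = R, so Δφ = ΔN / R = -276.0 / 6378000 = -4.3274e-05 rad = -8.926″.

Δφ = -8.9″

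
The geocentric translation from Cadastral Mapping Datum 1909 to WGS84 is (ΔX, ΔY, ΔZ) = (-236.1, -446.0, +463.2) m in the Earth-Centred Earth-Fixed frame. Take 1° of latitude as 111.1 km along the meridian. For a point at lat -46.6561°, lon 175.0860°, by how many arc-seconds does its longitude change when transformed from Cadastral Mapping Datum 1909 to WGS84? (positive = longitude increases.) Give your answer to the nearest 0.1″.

sin φ = -0.727247, cos φ = 0.686376, sin λ = 0.085660, cos λ = -0.996324.
East component: ΔE = −sin λ·ΔX + cos λ·ΔY = −(0.085660)(-236.1) + (-0.996324)(-446.0) = 464.59 m.
1° of latitude spans 111100 m; at latitude φ, 1° of longitude spans that × cos φ = 76256.3 m, so Δλ = 464.59 / 76256.3 × 3600 = 21.933″.

Δλ = 21.9″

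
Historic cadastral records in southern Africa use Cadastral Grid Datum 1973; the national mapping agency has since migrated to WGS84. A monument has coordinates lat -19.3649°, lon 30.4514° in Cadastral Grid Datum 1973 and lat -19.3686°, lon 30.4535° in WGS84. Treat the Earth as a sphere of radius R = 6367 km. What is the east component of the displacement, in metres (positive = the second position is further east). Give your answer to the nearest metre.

Δφ = -19.3686° − -19.3649° = -0.0037°; Δλ = 30.4535° − 30.4514° = +0.0021°.
1° along a meridian = πR/180 = 111125 m.
ΔN = Δφ × 111125 = -411.2 m; ΔE = Δλ × 111125 × cos(-19.3649°) = +0.0021 × 111125 × 0.943426 = 220.2 m.

ΔE = 220 m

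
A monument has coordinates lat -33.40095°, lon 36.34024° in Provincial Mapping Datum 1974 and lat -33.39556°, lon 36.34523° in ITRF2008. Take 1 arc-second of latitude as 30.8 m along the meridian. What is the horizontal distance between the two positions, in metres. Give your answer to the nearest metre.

755 m

Δφ = -33.39556° − -33.40095° = +0.00539°; Δλ = 36.34523° − 36.34024° = +0.00499°.
1° of latitude = 3600 × 30.80 = 110880 m.
ΔN = Δφ × 110880 = 597.6 m; ΔE = Δλ × 110880 × cos(-33.40095°) = +0.00499 × 110880 × 0.834839 = 461.9 m.
Distance = √(ΔE² + ΔN²) = √(461.9² + 597.6²) = 755.3 m.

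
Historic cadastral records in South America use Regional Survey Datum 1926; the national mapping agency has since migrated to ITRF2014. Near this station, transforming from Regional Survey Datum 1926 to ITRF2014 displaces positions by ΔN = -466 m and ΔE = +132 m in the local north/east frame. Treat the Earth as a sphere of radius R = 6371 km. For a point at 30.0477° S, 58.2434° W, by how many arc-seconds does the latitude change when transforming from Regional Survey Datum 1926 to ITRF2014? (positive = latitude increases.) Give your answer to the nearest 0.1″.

On a sphere of radius R, 1 rad of latitude = R, so Δφ = ΔN / R = -466.0 / 6371000 = -7.3144e-05 rad = -15.087″.

Δφ = -15.1″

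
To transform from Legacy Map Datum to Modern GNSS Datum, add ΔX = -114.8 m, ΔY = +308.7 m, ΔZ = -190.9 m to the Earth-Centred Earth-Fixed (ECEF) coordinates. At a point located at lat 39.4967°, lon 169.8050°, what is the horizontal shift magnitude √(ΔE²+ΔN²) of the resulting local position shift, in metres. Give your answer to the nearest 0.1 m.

380.6 m

The local east axis at (φ, λ) is (−sin λ, cos λ, 0), so ΔE = −sin(169.8050°)·(-114.8) + cos(169.8050°)·308.7 = -283.51 m.
The local north axis is (−sin φ cos λ, −sin φ sin λ, cos φ), giving ΔN = -71.864 − 34.753 − 147.310 = -253.93 m.
Horizontal magnitude = √(ΔE² + ΔN²) = √((-283.51)² + (-253.93)²) = 380.60 m.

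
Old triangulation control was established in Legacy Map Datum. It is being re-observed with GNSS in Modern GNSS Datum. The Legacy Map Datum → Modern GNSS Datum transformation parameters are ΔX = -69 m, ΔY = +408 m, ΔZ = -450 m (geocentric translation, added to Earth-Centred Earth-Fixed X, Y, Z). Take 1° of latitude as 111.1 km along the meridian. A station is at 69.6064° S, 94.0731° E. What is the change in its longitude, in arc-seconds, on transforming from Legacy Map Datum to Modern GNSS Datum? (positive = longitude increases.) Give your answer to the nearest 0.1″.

Δλ = 3.7″

sin φ = -0.937321, cos φ = 0.348467, sin λ = 0.997474, cos λ = -0.071029.
East component: ΔE = −sin λ·ΔX + cos λ·ΔY = −(0.997474)(-69) + (-0.071029)(408) = 39.85 m.
1° of latitude spans 111100 m; at latitude φ, 1° of longitude spans that × cos φ = 38714.7 m, so Δλ = 39.85 / 38714.7 × 3600 = 3.705″.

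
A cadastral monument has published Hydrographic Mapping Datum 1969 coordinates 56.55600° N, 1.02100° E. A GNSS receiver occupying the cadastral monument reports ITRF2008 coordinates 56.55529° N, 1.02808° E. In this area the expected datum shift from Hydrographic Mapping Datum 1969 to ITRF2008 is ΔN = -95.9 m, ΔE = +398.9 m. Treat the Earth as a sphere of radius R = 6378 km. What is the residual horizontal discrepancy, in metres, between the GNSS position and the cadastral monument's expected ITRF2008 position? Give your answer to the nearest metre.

39 m

Observed coordinate differences: Δφ = -0.00071°, Δλ = +0.00708°.
Converting to metres (1° lat = 111317 m, cos φ = 0.551122): observed ΔN = -79.0 m, observed ΔE = 434.4 m.
Subtracting the expected shift leaves a residual of -79.0 − (-95.9) = 16.9 m north and 434.4 − (398.9) = 35.5 m east.
Residual distance = √(16.9² + 35.5²) = 39.3 m.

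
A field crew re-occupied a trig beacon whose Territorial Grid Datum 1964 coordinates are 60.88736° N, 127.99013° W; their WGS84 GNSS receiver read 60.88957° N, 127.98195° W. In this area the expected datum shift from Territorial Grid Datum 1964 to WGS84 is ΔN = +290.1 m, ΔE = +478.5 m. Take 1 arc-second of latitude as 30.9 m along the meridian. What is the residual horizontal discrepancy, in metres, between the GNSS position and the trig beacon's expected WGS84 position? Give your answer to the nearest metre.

57 m

Observed coordinate differences: Δφ = +0.00221°, Δλ = +0.00818°.
Converting to metres (1° lat = 111240 m, cos φ = 0.486528): observed ΔN = 245.8 m, observed ΔE = 442.7 m.
Subtracting the expected shift leaves a residual of 245.8 − (290.1) = -44.3 m north and 442.7 − (478.5) = -35.8 m east.
Residual distance = √((-44.3)² + (-35.8)²) = 56.9 m.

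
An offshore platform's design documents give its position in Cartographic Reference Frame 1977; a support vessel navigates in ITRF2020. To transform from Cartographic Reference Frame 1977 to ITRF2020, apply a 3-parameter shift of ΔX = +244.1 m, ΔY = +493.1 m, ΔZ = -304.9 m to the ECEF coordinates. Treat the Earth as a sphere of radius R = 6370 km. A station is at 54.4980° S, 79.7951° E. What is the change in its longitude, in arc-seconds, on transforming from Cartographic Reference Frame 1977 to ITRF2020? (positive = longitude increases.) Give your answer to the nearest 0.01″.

sin φ = -0.814095, cos φ = 0.580731, sin λ = 0.984180, cos λ = 0.177169.
East component: ΔE = −sin λ·ΔX + cos λ·ΔY = −(0.984180)(244.1) + (0.177169)(493.1) = -152.88 m.
1° of latitude spans πR/180 = 111177 m; at latitude φ, 1° of longitude spans that × cos φ = 64564.2 m, so Δλ = -152.88 / 64564.2 × 3600 = -8.524″.

Δλ = -8.52″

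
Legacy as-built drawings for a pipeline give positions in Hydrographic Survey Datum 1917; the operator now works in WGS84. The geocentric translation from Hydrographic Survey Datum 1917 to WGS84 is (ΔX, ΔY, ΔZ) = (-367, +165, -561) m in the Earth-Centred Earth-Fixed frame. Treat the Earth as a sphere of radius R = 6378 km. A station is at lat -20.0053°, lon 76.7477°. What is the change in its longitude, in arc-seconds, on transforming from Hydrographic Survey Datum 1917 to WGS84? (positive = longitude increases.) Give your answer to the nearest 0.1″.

Δλ = 13.6″

sin φ = -0.342107, cos φ = 0.939661, sin λ = 0.973370, cos λ = 0.229239.
East component: ΔE = −sin λ·ΔX + cos λ·ΔY = −(0.973370)(-367) + (0.229239)(165) = 395.05 m.
1° of latitude spans πR/180 = 111317 m; at latitude φ, 1° of longitude spans that × cos φ = 104600.3 m, so Δλ = 395.05 / 104600.3 × 3600 = 13.596″.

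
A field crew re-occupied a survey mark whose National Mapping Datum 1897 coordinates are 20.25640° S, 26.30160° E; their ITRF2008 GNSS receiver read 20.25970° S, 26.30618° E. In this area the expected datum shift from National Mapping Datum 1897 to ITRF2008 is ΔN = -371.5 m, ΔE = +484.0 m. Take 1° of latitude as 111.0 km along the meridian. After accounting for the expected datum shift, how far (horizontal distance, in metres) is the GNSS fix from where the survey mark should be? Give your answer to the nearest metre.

Observed coordinate differences: Δφ = -0.00330°, Δλ = +0.00458°.
Converting to metres (1° lat = 111000 m, cos φ = 0.938153): observed ΔN = -366.3 m, observed ΔE = 476.9 m.
Subtracting the expected shift leaves a residual of -366.3 − (-371.5) = 5.2 m north and 476.9 − (484.0) = -7.1 m east.
Residual distance = √(5.2² + (-7.1)²) = 8.8 m.

9 m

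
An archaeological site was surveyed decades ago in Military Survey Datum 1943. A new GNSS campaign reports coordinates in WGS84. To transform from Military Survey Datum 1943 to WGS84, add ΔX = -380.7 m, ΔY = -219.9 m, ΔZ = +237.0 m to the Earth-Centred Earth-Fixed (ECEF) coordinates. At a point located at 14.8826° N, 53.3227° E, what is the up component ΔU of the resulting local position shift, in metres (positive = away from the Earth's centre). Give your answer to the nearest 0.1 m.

The local up (radial) axis is (cos φ cos λ, cos φ sin λ, sin φ), giving ΔU = -219.767 − 170.446 + 60.871 = -329.34 m.

ΔU = -329.3 m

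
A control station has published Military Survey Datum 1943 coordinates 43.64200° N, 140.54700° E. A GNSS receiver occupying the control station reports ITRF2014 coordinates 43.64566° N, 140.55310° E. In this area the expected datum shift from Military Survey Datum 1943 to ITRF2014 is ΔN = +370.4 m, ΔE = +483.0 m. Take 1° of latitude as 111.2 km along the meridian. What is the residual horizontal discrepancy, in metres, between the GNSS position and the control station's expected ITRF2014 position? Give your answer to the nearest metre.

Observed coordinate differences: Δφ = +0.00366°, Δλ = +0.00610°.
Converting to metres (1° lat = 111200 m, cos φ = 0.723666): observed ΔN = 407.0 m, observed ΔE = 490.9 m.
Subtracting the expected shift leaves a residual of 407.0 − (370.4) = 36.6 m north and 490.9 − (483.0) = 7.9 m east.
Residual distance = √(36.6² + 7.9²) = 37.4 m.

37 m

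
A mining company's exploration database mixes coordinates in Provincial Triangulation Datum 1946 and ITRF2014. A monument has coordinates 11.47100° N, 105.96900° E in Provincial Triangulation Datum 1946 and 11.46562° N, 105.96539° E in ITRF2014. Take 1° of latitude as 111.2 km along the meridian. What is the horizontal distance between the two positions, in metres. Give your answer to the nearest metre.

716 m

Δφ = 11.46562° − 11.47100° = -0.00538°; Δλ = 105.96539° − 105.96900° = -0.00361°.
ΔN = Δφ × 111200 = -598.3 m; ΔE = Δλ × 111200 × cos(11.47100°) = -0.00361 × 111200 × 0.980025 = -393.4 m.
Distance = √(ΔE² + ΔN²) = √((-393.4)² + (-598.3)²) = 716.0 m.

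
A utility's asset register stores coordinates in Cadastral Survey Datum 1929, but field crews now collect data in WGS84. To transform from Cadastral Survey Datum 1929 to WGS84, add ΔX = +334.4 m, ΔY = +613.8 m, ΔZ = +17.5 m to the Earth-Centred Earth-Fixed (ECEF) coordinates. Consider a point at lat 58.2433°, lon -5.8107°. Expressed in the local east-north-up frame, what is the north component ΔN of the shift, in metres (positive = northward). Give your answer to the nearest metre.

At φ = 58.2433°, λ = -5.8107°: sin φ = 0.850291, cos φ = 0.526313, sin λ = -0.101242, cos λ = 0.994862.
ΔN = −sin φ cos λ·ΔX − sin φ sin λ·ΔY + cos φ·ΔZ = −(0.850291)(0.994862)(334.4) − (0.850291)(-0.101242)(613.8) + (0.526313)(17.5) = -220.83 m.

ΔN = -221 m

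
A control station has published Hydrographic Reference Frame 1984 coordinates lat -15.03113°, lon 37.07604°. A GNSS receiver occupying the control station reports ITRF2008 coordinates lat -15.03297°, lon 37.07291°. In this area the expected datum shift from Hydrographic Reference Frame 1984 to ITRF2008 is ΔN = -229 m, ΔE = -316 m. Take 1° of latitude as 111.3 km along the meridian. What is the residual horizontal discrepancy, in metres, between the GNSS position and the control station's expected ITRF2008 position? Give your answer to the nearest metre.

32 m

Observed coordinate differences: Δφ = -0.00184°, Δλ = -0.00313°.
Converting to metres (1° lat = 111300 m, cos φ = 0.965785): observed ΔN = -204.8 m, observed ΔE = -336.4 m.
Subtracting the expected shift leaves a residual of -204.8 − (-229) = 24.2 m north and -336.4 − (-316) = -20.4 m east.
Residual distance = √(24.2² + (-20.4)²) = 31.7 m.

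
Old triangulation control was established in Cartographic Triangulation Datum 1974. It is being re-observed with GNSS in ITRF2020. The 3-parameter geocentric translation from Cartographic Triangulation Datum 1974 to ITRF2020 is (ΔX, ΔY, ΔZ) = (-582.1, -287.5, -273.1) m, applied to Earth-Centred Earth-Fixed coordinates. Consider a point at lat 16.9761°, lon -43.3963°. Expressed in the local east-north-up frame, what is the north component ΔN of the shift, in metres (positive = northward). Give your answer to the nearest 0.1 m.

The local north axis is (−sin φ cos λ, −sin φ sin λ, cos φ), giving ΔN = 123.494 − 57.672 − 261.200 = -195.38 m.

ΔN = -195.4 m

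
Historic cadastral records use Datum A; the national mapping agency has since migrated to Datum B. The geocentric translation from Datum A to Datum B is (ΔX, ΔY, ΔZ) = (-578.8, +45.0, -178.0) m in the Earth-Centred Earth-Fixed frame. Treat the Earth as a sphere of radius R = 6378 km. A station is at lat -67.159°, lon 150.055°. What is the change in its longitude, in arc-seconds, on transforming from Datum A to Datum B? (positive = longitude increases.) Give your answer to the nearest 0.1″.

sin φ = -0.921586, cos φ = 0.388175, sin λ = 0.499168, cos λ = -0.866505.
East component: ΔE = −sin λ·ΔX + cos λ·ΔY = −(0.499168)(-578.8) + (-0.866505)(45.0) = 249.93 m.
1° of latitude spans πR/180 = 111317 m; at latitude φ, 1° of longitude spans that × cos φ = 43210.5 m, so Δλ = 249.93 / 43210.5 × 3600 = 20.822″.

Δλ = 20.8″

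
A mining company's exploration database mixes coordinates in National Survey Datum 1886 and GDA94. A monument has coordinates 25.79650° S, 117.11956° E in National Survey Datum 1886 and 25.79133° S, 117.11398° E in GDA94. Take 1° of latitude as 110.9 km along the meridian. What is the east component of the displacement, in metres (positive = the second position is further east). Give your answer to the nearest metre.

Δφ = -25.79133° − -25.79650° = +0.00517°; Δλ = 117.11398° − 117.11956° = -0.00558°.
ΔN = Δφ × 110900 = 573.4 m; ΔE = Δλ × 110900 × cos(-25.79650°) = -0.00558 × 110900 × 0.900345 = -557.2 m.

ΔE = -557 m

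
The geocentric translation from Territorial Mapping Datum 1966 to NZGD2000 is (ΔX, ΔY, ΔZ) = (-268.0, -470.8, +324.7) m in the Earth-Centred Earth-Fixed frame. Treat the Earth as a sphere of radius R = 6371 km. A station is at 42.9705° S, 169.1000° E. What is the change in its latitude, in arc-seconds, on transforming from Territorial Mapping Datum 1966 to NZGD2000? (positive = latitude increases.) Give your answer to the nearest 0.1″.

Δφ = 11.5″

sin φ = -0.681622, cos φ = 0.731705, sin λ = 0.189095, cos λ = -0.981959.
North component: ΔN = −sin φ cos λ·ΔX − sin φ sin λ·ΔY + cos φ·ΔZ = −(-0.681622)(-0.981959)(-268.0) − (-0.681622)(0.189095)(-470.8) + (0.731705)(324.7) = 356.28 m.
1° of latitude spans πR/180 = 111195 m, so Δφ = 356.28 / 111195 × 3600 = 11.535″.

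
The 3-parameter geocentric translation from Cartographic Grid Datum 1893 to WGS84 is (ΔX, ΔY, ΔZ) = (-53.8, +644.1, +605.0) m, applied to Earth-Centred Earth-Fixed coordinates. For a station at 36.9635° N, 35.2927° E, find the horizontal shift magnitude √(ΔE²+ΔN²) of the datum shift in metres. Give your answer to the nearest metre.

626 m

The local east axis at (φ, λ) is (−sin λ, cos λ, 0), so ΔE = −sin(35.2927°)·(-53.8) + cos(35.2927°)·644.1 = 556.80 m.
The local north axis is (−sin φ cos λ, −sin φ sin λ, cos φ), giving ΔN = 26.405 − 223.765 + 483.406 = 286.05 m.
Horizontal magnitude = √(ΔE² + ΔN²) = √(556.80² + 286.05²) = 625.98 m.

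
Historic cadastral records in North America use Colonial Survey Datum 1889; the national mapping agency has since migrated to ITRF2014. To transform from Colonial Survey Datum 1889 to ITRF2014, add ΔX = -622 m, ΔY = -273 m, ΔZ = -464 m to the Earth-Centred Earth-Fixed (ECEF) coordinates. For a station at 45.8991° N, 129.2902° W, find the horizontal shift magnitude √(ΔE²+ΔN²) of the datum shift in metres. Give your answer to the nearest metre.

The local east axis at (φ, λ) is (−sin λ, cos λ, 0), so ΔE = −sin(-129.2902°)·(-622) + cos(-129.2902°)·(-273) = -308.52 m.
The local north axis is (−sin φ cos λ, −sin φ sin λ, cos φ), giving ΔN = -282.852 − 151.729 − 322.909 = -757.49 m.
Horizontal magnitude = √(ΔE² + ΔN²) = √((-308.52)² + (-757.49)²) = 817.91 m.

818 m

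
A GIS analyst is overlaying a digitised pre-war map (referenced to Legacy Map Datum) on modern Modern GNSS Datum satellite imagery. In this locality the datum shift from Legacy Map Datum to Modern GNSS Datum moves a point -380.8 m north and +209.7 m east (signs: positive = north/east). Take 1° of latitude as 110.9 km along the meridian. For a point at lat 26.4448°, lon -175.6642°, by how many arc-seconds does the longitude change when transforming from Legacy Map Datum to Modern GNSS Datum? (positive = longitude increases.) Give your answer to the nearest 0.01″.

Δλ = 7.60″

At latitude 26.4448°, cos φ = 0.895364.
1° of longitude at this latitude = 110.9 × cos φ = 99.30 km, so Δλ = 209.7 / 99295.8 = 0.0021119° = 7.603″.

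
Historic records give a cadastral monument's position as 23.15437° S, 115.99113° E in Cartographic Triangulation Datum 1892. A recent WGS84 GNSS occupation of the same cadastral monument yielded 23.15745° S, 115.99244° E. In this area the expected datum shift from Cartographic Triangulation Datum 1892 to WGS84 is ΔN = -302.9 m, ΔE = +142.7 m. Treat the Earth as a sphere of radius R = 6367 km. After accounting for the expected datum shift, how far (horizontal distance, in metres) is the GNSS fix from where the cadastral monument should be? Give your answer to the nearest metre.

40 m

Observed coordinate differences: Δφ = -0.00308°, Δλ = +0.00131°.
Converting to metres (1° lat = 111125 m, cos φ = 0.919449): observed ΔN = -342.3 m, observed ΔE = 133.8 m.
Subtracting the expected shift leaves a residual of -342.3 − (-302.9) = -39.4 m north and 133.8 − (142.7) = -8.9 m east.
Residual distance = √((-39.4)² + (-8.9)²) = 40.3 m.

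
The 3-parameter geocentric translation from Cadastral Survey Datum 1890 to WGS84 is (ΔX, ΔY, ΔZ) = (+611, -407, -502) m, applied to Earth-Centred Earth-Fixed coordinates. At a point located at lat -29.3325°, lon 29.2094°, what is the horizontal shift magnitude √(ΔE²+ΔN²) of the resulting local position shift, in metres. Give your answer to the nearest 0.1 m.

708.4 m

At φ = -29.3325°, λ = 29.2094°: sin φ = -0.489877, cos φ = 0.871792, sin λ = 0.488003, cos λ = 0.872842.
ΔE = −sin λ·ΔX + cos λ·ΔY = −(0.488003)·(611) + (0.872842)·(-407) = -653.42 m.
ΔN = −sin φ cos λ·ΔX − sin φ sin λ·ΔY + cos φ·ΔZ = −(-0.489877)(0.872842)(611) − (-0.489877)(0.488003)(-407) + (0.871792)(-502) = -273.68 m.
Horizontal magnitude = √(ΔE² + ΔN²) = √((-653.42)² + (-273.68)²) = 708.42 m.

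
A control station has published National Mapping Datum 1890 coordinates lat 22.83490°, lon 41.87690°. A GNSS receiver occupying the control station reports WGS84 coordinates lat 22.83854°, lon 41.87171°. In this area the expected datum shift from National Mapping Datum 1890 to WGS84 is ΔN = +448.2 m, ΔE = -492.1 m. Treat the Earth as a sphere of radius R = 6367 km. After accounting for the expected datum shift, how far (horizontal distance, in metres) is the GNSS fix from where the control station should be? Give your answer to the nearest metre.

59 m

Observed coordinate differences: Δφ = +0.00364°, Δλ = -0.00519°.
Converting to metres (1° lat = 111125 m, cos φ = 0.921627): observed ΔN = 404.5 m, observed ΔE = -531.5 m.
Subtracting the expected shift leaves a residual of 404.5 − (448.2) = -43.7 m north and -531.5 − (-492.1) = -39.4 m east.
Residual distance = √((-43.7)² + (-39.4)²) = 58.9 m.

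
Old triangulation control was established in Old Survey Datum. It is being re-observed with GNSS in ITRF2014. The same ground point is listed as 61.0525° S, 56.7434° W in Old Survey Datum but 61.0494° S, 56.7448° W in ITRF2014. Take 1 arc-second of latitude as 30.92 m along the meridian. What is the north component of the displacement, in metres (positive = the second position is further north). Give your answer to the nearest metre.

ΔN = 345 m

Δφ = -61.0494° − -61.0525° = +0.0031°; Δλ = -56.7448° − -56.7434° = -0.0014°.
1° of latitude = 3600 × 30.92 = 111312 m.
ΔN = Δφ × 111312 = 345.1 m; ΔE = Δλ × 111312 × cos(-61.0525°) = -0.0014 × 111312 × 0.484008 = -75.4 m.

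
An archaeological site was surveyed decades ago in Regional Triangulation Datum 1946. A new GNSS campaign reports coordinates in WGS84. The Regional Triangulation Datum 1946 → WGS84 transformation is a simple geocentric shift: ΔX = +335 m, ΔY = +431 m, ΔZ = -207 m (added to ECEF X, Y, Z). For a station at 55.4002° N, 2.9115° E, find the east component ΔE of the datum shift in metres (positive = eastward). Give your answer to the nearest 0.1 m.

At φ = 55.4002°, λ = 2.9115°: sin φ = 0.823138, cos φ = 0.567841, sin λ = 0.050793, cos λ = 0.998709.
ΔE = −sin λ·ΔX + cos λ·ΔY = −(0.050793)·(335) + (0.998709)·(431) = 413.43 m.

ΔE = 413.4 m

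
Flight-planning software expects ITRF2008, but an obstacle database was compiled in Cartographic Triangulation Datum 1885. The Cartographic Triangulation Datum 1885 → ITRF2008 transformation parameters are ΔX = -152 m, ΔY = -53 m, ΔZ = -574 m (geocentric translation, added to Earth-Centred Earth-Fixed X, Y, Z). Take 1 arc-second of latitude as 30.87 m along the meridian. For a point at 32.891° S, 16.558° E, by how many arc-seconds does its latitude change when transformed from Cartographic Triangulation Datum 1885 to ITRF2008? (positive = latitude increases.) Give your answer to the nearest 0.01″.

Δφ = -18.44″

sin φ = -0.543043, cos φ = 0.839705, sin λ = 0.284986, cos λ = 0.958532.
North component: ΔN = −sin φ cos λ·ΔX − sin φ sin λ·ΔY + cos φ·ΔZ = −(-0.543043)(0.958532)(-152) − (-0.543043)(0.284986)(-53) + (0.839705)(-574) = -569.31 m.
1° of latitude spans 3600 × 30.87 = 111132 m, so Δφ = -569.31 / 111132 × 3600 = -18.442″.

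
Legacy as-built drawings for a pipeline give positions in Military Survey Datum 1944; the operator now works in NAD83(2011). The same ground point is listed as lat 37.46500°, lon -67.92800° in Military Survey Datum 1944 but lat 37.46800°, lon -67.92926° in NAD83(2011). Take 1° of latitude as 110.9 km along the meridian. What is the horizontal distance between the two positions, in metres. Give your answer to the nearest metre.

Δφ = 37.46800° − 37.46500° = +0.00300°; Δλ = -67.92926° − -67.92800° = -0.00126°.
ΔN = Δφ × 110900 = 332.7 m; ΔE = Δλ × 110900 × cos(37.46500°) = -0.00126 × 110900 × 0.793725 = -110.9 m.
Distance = √(ΔE² + ΔN²) = √((-110.9)² + 332.7²) = 350.7 m.

351 m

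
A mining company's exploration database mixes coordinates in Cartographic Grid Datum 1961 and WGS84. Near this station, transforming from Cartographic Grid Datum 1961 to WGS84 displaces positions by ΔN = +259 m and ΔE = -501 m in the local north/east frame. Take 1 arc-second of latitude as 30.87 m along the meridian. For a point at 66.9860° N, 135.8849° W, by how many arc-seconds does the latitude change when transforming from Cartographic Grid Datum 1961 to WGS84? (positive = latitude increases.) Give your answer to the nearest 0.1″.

Δφ = 8.4″

1″ of latitude = 30.87 m, so Δφ = 259.0 / 30.87 = 8.390″.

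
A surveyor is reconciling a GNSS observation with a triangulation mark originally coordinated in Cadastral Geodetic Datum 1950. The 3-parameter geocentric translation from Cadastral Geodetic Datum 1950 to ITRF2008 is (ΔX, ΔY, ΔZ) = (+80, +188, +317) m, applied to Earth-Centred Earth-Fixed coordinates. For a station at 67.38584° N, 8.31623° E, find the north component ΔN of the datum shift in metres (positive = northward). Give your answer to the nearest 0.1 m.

ΔN = 23.7 m

At φ = 67.38584°, λ = 8.31623°: sin φ = 0.923115, cos φ = 0.384523, sin λ = 0.144636, cos λ = 0.989485.
ΔN = −sin φ cos λ·ΔX − sin φ sin λ·ΔY + cos φ·ΔZ = −(0.923115)(0.989485)(80) − (0.923115)(0.144636)(188) + (0.384523)(317) = 23.72 m.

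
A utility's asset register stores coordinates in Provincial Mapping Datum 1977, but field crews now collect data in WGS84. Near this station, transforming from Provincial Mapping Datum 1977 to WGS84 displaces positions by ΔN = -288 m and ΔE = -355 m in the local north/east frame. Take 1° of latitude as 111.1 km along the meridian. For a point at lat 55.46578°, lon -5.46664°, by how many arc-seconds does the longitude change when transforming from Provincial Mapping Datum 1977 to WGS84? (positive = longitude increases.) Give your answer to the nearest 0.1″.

Δλ = -20.3″

At latitude 55.46578°, cos φ = 0.566898.
1° of longitude at this latitude = 111.1 × cos φ = 62.98 km, so Δλ = -355.0 / 62982.4 = -0.0056365° = -20.291″.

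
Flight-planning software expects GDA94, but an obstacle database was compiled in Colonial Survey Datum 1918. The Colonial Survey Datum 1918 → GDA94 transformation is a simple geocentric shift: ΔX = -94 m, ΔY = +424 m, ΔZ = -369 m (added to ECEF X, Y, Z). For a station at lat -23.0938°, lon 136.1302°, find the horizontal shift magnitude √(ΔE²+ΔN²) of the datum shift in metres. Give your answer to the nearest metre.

311 m

At φ = -23.0938°, λ = 136.1302°: sin φ = -0.392238, cos φ = 0.919864, sin λ = 0.693022, cos λ = -0.720916.
ΔE = −sin λ·ΔX + cos λ·ΔY = −(0.693022)·(-94) + (-0.720916)·(424) = -240.52 m.
ΔN = −sin φ cos λ·ΔX − sin φ sin λ·ΔY + cos φ·ΔZ = −(-0.392238)(-0.720916)(-94) − (-0.392238)(0.693022)(424) + (0.919864)(-369) = -197.59 m.
Horizontal magnitude = √(ΔE² + ΔN²) = √((-240.52)² + (-197.59)²) = 311.28 m.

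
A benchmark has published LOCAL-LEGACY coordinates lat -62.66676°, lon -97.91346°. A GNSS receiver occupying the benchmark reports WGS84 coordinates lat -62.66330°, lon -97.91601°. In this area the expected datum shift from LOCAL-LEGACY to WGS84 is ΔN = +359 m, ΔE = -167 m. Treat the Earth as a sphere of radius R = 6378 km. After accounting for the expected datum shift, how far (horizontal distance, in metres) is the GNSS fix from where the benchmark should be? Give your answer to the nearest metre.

Observed coordinate differences: Δφ = +0.00346°, Δλ = -0.00255°.
Converting to metres (1° lat = 111317 m, cos φ = 0.459165): observed ΔN = 385.2 m, observed ΔE = -130.3 m.
Subtracting the expected shift leaves a residual of 385.2 − (359) = 26.2 m north and -130.3 − (-167) = 36.7 m east.
Residual distance = √(26.2² + 36.7²) = 45.0 m.

45 m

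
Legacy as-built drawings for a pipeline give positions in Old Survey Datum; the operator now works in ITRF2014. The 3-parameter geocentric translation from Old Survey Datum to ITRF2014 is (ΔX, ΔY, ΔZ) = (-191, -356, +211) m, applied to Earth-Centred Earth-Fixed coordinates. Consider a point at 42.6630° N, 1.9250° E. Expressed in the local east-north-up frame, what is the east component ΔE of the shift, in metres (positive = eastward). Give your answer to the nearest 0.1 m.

At φ = 42.6630°, λ = 1.9250°: sin φ = 0.677685, cos φ = 0.735352, sin λ = 0.033591, cos λ = 0.999436.
ΔE = −sin λ·ΔX + cos λ·ΔY = −(0.033591)·(-191) + (0.999436)·(-356) = -349.38 m.

ΔE = -349.4 m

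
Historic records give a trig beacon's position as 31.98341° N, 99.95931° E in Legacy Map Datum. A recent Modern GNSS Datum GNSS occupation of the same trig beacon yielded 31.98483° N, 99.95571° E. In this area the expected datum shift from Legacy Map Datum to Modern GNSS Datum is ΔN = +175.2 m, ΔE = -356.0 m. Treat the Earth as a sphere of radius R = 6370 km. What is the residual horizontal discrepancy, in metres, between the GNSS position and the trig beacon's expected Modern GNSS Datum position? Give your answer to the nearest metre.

Observed coordinate differences: Δφ = +0.00142°, Δλ = -0.00360°.
Converting to metres (1° lat = 111177 m, cos φ = 0.848201): observed ΔN = 157.9 m, observed ΔE = -339.5 m.
Subtracting the expected shift leaves a residual of 157.9 − (175.2) = -17.3 m north and -339.5 − (-356.0) = 16.5 m east.
Residual distance = √((-17.3)² + 16.5²) = 23.9 m.

24 m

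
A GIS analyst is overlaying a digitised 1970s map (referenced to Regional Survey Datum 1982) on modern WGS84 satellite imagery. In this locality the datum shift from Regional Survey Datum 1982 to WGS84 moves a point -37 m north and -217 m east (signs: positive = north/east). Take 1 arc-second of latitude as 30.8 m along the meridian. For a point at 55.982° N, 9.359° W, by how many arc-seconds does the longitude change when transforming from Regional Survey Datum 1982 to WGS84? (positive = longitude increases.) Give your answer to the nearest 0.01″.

At latitude 55.982°, cos φ = 0.559453.
1″ of longitude at this latitude = 30.80 × cos φ = 17.2312 m, so Δλ = -217.0 / 17.2312 = -12.593″.

Δλ = -12.59″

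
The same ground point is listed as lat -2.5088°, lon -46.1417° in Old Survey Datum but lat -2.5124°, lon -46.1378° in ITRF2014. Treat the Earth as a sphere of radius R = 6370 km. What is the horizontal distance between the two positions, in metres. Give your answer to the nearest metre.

Δφ = -2.5124° − -2.5088° = -0.0036°; Δλ = -46.1378° − -46.1417° = +0.0039°.
1° along a meridian = πR/180 = 111177 m.
ΔN = Δφ × 111177 = -400.2 m; ΔE = Δλ × 111177 × cos(-2.5088°) = +0.0039 × 111177 × 0.999042 = 433.2 m.
Distance = √(ΔE² + ΔN²) = √(433.2² + (-400.2)²) = 589.8 m.

590 m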